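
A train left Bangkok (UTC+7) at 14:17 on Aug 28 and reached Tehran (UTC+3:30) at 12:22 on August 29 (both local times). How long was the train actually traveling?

Departure in UTC: 14:17 − 7:00 = 07:17 on Aug 28.
Arrival in UTC: 12:22 − 3:30 = 08:52 on Aug 29.
Elapsed = 08:52 − 07:17 (+1 day) = 25 hours 35 minutes.

25 hours 35 minutes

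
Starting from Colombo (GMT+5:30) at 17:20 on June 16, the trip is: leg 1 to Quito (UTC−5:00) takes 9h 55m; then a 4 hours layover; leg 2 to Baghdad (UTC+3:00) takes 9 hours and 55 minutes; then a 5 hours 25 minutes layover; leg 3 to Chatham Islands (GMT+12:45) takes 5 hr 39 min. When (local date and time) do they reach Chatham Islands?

Convert departure to UTC: 17:20 − 5:30 = 11:50 UTC on Jun 16.
Add 9 hours 55 minutes leg 1 → 21:45 UTC.
Add 4 hours layover in Quito → 01:45 UTC (Jun 17).
Add 9 hours 55 minutes leg 2 → 11:40 UTC.
Add 5 hours 25 minutes layover in Baghdad → 17:05 UTC.
Add 5 hours 39 minutes leg 3 → 22:44 UTC.
Chatham Islands is UTC+12:45, so local arrival = 22:44 + 12:45 = 11:29 on Jun 18.

11:29 on Jun 18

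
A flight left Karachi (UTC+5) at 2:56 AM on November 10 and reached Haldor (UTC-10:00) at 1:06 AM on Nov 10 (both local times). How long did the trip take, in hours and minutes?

Departure in UTC: 2:56 AM − 5:00 = 9:56 PM on Nov 9.
Arrival in UTC: 1:06 AM + 10:00 = 11:06 AM on Nov 10.
Elapsed = 11:06 AM − 9:56 PM (+1 day) = 13 hours 10 minutes.

13 hours 10 minutes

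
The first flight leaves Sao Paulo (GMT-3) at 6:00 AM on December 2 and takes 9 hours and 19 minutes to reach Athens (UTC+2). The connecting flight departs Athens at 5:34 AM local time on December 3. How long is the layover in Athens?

9 hours 15 minutes

Convert departure to UTC: 6:00 AM + 3:00 = 9:00 AM UTC on Dec 2.
Add 9 hours 19 minutes flight time → 6:19 PM UTC.
Athens is UTC+2:00, so local arrival = 6:19 PM + 2:00 = 8:19 PM on Dec 2.
Layover = 5:34 AM − 8:19 PM (+1 day) = 9 hours 15 minutes.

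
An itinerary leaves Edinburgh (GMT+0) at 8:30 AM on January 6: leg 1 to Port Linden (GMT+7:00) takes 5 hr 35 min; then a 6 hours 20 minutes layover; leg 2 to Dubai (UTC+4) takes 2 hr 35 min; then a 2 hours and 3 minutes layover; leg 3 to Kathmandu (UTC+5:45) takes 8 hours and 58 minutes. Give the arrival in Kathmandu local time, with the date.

3:46 PM on January 7

Edinburgh is at UTC+0, so departure is already 8:30 AM UTC on Jan 6.
Add 5 hours 35 minutes leg 1 → 2:05 PM UTC.
Add 6 hours and 20 minutes layover in Port Linden → 8:25 PM UTC.
Add 2 hours and 35 minutes leg 2 → 11:00 PM UTC.
Add 2 hours and 3 minutes layover in Dubai → 1:03 AM UTC (Jan 7).
Add 8 hours and 58 minutes leg 3 → 10:01 AM UTC.
Kathmandu is UTC+5:45, so local arrival = 10:01 AM + 5:45 = 3:46 PM on Jan 7.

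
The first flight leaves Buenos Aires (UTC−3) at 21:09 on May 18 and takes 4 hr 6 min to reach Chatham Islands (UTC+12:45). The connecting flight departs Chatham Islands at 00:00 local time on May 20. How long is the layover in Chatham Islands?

Convert departure to UTC: 21:09 + 3:00 = 00:09 UTC on May 19.
Add 4 hours 6 minutes flight time → 04:15 UTC.
Chatham Islands is UTC+12:45, so local arrival = 04:15 + 12:45 = 17:00 on May 19.
Layover = 00:00 − 17:00 (+1 day) = 7 hours.

7 hours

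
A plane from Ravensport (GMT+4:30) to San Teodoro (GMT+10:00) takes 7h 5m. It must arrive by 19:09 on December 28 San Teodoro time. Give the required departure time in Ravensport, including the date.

06:34 on December 28

Target arrival in UTC: 19:09 − 10:00 = 09:09 on Dec 28.
Subtract 7 hours and 5 minutes → departure 02:04 UTC on Dec 28.
Ravensport is UTC+4:30: 02:04 + 4:30 = 06:34 on Dec 28.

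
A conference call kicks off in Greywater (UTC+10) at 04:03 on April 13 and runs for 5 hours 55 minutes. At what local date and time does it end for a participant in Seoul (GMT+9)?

08:58 on April 13

Convert start to UTC: 04:03 − 10:00 = 18:03 UTC on Apr 12.
Add 5 hours 55 minutes duration → 23:58 UTC.
Seoul is UTC+9:00, so local end time = 23:58 + 9:00 = 08:58 on Apr 13.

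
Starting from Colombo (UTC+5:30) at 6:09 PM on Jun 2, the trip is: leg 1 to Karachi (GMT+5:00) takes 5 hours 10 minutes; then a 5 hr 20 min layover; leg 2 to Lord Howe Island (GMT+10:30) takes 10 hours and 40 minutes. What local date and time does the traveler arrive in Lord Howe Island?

Convert departure to UTC: 6:09 PM − 5:30 = 12:39 PM UTC on Jun 2.
Add 5 hours 10 minutes leg 1 → 5:49 PM UTC.
Add 5 hours and 20 minutes layover in Karachi → 11:09 PM UTC.
Add 10 hours 40 minutes leg 2 → 9:49 AM UTC (Jun 3).
Lord Howe Island is UTC+10:30, so local arrival = 9:49 AM + 10:30 = 8:19 PM on Jun 3.

8:19 PM on Jun 3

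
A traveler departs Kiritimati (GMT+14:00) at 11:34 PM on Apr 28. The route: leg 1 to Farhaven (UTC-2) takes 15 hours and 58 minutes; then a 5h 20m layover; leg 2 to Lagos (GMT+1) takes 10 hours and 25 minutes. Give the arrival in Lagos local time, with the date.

6:17 PM on Apr 29

Convert departure to UTC: 11:34 PM − 14:00 = 9:34 AM UTC on Apr 28.
Add 15 hours and 58 minutes leg 1 → 1:32 AM UTC (Apr 29).
Add 5 hours 20 minutes layover in Farhaven → 6:52 AM UTC.
Add 10 hours 25 minutes leg 2 → 5:17 PM UTC.
Lagos is UTC+1:00, so local arrival = 5:17 PM + 1:00 = 6:17 PM on Apr 29.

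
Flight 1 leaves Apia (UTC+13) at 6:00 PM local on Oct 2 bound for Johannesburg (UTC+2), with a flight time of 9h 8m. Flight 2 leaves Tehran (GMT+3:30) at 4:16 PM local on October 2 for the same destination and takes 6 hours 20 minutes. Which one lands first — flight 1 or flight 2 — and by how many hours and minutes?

Flight 1 in UTC: 6:00 PM − 13:00 = 5:00 AM on Oct 2.
+9 hours and 8 minutes → arrive 2:08 PM UTC on Oct 2.
Flight 2 in UTC: 4:16 PM − 3:30 = 12:46 PM on Oct 2.
+6 hours 20 minutes → arrive 7:06 PM UTC on Oct 2.
Flight 1 lands earlier by 4 hours 58 minutes.

the first, by 4 hours 58 minutes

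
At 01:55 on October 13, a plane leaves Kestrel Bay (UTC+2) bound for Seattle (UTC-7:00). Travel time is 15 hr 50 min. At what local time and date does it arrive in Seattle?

08:45 on October 13

Seattle is 9:00 behind Kestrel Bay.
After 15 hours 50 minutes it is 17:45 in Kestrel Bay.
Shift by the zone difference: 17:45 − 9:00 = 08:45 on Oct 13 in Seattle.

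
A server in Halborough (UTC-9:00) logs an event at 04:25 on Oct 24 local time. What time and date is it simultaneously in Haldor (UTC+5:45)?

19:10 on October 24

In UTC: 04:25 + 9:00 = 13:25 on Oct 24.
Haldor is UTC+5:45: 13:25 + 5:45 = 19:10 on Oct 24.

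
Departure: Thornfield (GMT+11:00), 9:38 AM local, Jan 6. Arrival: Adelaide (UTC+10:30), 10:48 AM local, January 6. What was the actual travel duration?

1 hour 40 minutes

Departure in UTC: 9:38 AM − 11:00 = 10:38 PM on Jan 5.
Arrival in UTC: 10:48 AM − 10:30 = 12:18 AM on Jan 6.
Elapsed = 12:18 AM − 10:38 PM (+1 day) = 1 hour 40 minutes.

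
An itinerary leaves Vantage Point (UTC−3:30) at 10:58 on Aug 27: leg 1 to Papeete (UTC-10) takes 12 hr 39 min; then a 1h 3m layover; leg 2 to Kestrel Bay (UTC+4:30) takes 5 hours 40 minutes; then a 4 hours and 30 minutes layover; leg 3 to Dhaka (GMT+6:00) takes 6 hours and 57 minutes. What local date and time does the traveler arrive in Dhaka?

03:17 on August 29

Convert departure to UTC: 10:58 + 3:30 = 14:28 UTC on Aug 27.
Add 12 hours 39 minutes leg 1 → 03:07 UTC (Aug 28).
Add 1 hour 3 minutes layover in Papeete → 04:10 UTC.
Add 5 hours and 40 minutes leg 2 → 09:50 UTC.
Add 4 hours and 30 minutes layover in Kestrel Bay → 14:20 UTC.
Add 6 hours 57 minutes leg 3 → 21:17 UTC.
Dhaka is UTC+6:00, so local arrival = 21:17 + 6:00 = 03:17 on Aug 29.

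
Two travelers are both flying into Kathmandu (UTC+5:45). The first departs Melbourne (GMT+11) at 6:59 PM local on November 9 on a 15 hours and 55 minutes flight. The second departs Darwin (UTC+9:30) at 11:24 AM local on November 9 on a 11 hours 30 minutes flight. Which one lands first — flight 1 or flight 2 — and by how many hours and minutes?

Flight 1 in UTC: 6:59 PM − 11:00 = 7:59 AM on Nov 9.
+15 hours 55 minutes → arrive 11:54 PM UTC on Nov 9.
Flight 2 in UTC: 11:24 AM − 9:30 = 1:54 AM on Nov 9.
+11 hours 30 minutes → arrive 1:24 PM UTC on Nov 9.
Flight 2 lands earlier by 10 hours 30 minutes.

the second, by 10 hours 30 minutes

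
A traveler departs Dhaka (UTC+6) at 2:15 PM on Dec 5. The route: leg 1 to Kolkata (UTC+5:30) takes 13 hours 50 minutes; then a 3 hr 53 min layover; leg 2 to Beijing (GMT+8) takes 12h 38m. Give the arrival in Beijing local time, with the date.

Convert departure to UTC: 2:15 PM − 6:00 = 8:15 AM UTC on Dec 5.
Add 13 hours and 50 minutes leg 1 → 10:05 PM UTC.
Add 3 hours and 53 minutes layover in Kolkata → 1:58 AM UTC (Dec 6).
Add 12 hours and 38 minutes leg 2 → 2:36 PM UTC.
Beijing is UTC+8:00, so local arrival = 2:36 PM + 8:00 = 10:36 PM on Dec 6.

10:36 PM on Dec 6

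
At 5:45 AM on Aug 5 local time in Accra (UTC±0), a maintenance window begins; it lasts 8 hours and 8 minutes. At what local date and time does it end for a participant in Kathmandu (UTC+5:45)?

Kathmandu is 5:45 ahead of Accra.
After 8 hours and 8 minutes it is 1:53 PM in Accra.
Shift by the zone difference: 1:53 PM + 5:45 = 7:38 PM on Aug 5 in Kathmandu.

7:38 PM on Aug 5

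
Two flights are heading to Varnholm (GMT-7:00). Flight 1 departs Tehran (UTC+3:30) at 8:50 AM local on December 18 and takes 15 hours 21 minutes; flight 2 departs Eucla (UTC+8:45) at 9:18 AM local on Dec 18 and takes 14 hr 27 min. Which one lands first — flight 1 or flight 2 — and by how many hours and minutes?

Flight 1 in UTC: 8:50 AM − 3:30 = 5:20 AM on Dec 18.
+15 hours 21 minutes → arrive 8:41 PM UTC on Dec 18.
Flight 2 in UTC: 9:18 AM − 8:45 = 12:33 AM on Dec 18.
+14 hours and 27 minutes → arrive 3:00 PM UTC on Dec 18.
Flight 2 lands earlier by 5 hours 41 minutes.

the second, by 5 hours 41 minutes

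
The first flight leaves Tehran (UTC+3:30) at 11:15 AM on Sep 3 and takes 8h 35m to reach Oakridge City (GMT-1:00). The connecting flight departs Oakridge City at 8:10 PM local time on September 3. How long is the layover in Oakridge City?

Convert departure to UTC: 11:15 AM − 3:30 = 7:45 AM UTC on Sep 3.
Add 8 hours 35 minutes flight time → 4:20 PM UTC.
Oakridge City is UTC−1:00, so local arrival = 4:20 PM − 1:00 = 3:20 PM on Sep 3.
Layover = 8:10 PM − 3:20 PM = 4 hours 50 minutes.

4 hours 50 minutes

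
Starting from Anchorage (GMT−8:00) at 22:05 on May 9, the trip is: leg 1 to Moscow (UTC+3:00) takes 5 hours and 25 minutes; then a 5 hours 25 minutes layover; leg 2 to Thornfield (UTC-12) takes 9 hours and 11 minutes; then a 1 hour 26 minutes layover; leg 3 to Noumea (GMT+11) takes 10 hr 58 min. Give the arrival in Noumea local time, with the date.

01:30 on May 12

Convert departure to UTC: 22:05 + 8:00 = 06:05 UTC on May 10.
Add 5 hours and 25 minutes leg 1 → 11:30 UTC.
Add 5 hours 25 minutes layover in Moscow → 16:55 UTC.
Add 9 hours 11 minutes leg 2 → 02:06 UTC (May 11).
Add 1 hour and 26 minutes layover in Thornfield → 03:32 UTC.
Add 10 hours and 58 minutes leg 3 → 14:30 UTC.
Noumea is UTC+11:00, so local arrival = 14:30 + 11:00 = 01:30 on May 12.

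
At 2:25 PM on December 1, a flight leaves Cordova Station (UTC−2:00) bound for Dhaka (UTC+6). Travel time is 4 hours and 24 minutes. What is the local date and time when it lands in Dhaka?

Dhaka is 8:00 ahead of Cordova Station.
After 4 hours 24 minutes it is 6:49 PM in Cordova Station.
Shift by the zone difference: 6:49 PM + 8:00 = 2:49 AM on Dec 2 in Dhaka.

2:49 AM on December 2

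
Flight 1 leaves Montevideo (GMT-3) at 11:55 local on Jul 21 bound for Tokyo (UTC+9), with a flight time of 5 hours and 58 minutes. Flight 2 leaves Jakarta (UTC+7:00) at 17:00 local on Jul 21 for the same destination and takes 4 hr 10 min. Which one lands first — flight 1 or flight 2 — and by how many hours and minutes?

Flight 1 in UTC: 11:55 + 3:00 = 14:55 on Jul 21.
+5 hours 58 minutes → arrive 20:53 UTC on Jul 21.
Flight 2 in UTC: 17:00 − 7:00 = 10:00 on Jul 21.
+4 hours and 10 minutes → arrive 14:10 UTC on Jul 21.
Flight 2 lands earlier by 6 hours 43 minutes.

the second, by 6 hours 43 minutes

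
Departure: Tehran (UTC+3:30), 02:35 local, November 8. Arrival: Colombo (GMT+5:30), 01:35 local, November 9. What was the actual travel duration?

Departure in UTC: 02:35 − 3:30 = 23:05 on Nov 7.
Arrival in UTC: 01:35 − 5:30 = 20:05 on Nov 8.
Elapsed = 20:05 − 23:05 (+1 day) = 21 hours.

21 hours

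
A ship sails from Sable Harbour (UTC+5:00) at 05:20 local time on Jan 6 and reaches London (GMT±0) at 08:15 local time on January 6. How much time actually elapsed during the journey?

7 hours 55 minutes

London is 5:00 behind Sable Harbour.
Clock-face elapsed time (ignoring zones) is 2 hours 55 minutes.
Actual elapsed = 2 hours 55 minutes + 5:00 = 7 hours 55 minutes.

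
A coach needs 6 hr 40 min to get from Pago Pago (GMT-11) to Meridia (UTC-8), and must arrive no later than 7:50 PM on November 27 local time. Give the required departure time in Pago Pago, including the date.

10:10 AM on November 27

Target arrival in UTC: 7:50 PM + 8:00 = 3:50 AM on Nov 28.
Subtract 6 hours and 40 minutes → departure 9:10 PM UTC on Nov 27.
Pago Pago is UTC−11:00: 9:10 PM − 11:00 = 10:10 AM on Nov 27.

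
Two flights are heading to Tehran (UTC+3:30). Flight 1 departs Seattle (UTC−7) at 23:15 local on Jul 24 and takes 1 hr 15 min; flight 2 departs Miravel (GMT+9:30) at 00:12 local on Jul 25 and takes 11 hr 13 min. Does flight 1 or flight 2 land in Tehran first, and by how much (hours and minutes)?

the second, by 5 hours 35 minutes

Flight 1 in UTC: 23:15 + 7:00 = 06:15 on Jul 25.
+1 hour 15 minutes → arrive 07:30 UTC on Jul 25.
Flight 2 in UTC: 00:12 − 9:30 = 14:42 on Jul 24.
+11 hours 13 minutes → arrive 01:55 UTC on Jul 25.
Flight 2 lands earlier by 5 hours 35 minutes.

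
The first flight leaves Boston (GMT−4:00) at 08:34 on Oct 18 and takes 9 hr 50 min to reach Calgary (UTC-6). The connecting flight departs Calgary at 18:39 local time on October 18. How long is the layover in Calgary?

2 hours 15 minutes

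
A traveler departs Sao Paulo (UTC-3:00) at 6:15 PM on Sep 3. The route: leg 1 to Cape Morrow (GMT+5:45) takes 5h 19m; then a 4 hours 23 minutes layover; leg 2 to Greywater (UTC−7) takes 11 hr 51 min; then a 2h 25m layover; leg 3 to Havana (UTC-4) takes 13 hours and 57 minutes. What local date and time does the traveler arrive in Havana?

7:10 AM on September 5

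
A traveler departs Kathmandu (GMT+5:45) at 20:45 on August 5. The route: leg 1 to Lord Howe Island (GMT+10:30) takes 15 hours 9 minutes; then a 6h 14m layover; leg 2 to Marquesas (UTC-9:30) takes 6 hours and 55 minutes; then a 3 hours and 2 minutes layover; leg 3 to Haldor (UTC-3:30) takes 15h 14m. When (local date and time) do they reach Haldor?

10:04 on Aug 7

Convert departure to UTC: 20:45 − 5:45 = 15:00 UTC on Aug 5.
Add 15 hours 9 minutes leg 1 → 06:09 UTC (Aug 6).
Add 6 hours 14 minutes layover in Lord Howe Island → 12:23 UTC.
Add 6 hours 55 minutes leg 2 → 19:18 UTC.
Add 3 hours 2 minutes layover in Marquesas → 22:20 UTC.
Add 15 hours and 14 minutes leg 3 → 13:34 UTC (Aug 7).
Haldor is UTC−3:30, so local arrival = 13:34 − 3:30 = 10:04 on Aug 7.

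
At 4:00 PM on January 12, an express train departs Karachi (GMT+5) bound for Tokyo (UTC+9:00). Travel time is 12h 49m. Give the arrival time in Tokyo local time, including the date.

8:49 AM on January 13

Convert departure to UTC: 4:00 PM − 5:00 = 11:00 AM UTC on Jan 12.
Add 12 hours and 49 minutes travel time → 11:49 PM UTC.
Tokyo is UTC+9:00, so local arrival = 11:49 PM + 9:00 = 8:49 AM on Jan 13.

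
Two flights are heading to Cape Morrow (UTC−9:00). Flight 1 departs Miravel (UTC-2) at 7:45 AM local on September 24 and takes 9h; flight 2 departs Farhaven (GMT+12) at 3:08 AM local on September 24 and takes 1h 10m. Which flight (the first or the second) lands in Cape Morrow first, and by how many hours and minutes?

Flight 1 in UTC: 7:45 AM + 2:00 = 9:45 AM on Sep 24.
+9 hours → arrive 6:45 PM UTC on Sep 24.
Flight 2 in UTC: 3:08 AM − 12:00 = 3:08 PM on Sep 23.
+1 hour 10 minutes → arrive 4:18 PM UTC on Sep 23.
Flight 2 lands earlier by 26 hours 27 minutes.

the second, by 26 hours 27 minutes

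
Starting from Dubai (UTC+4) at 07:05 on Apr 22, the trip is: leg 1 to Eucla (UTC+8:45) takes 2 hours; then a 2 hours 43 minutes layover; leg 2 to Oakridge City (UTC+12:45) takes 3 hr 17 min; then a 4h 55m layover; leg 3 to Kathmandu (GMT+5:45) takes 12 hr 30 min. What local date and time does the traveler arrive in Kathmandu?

Convert departure to UTC: 07:05 − 4:00 = 03:05 UTC on Apr 22.
Add 2 hours leg 1 → 05:05 UTC.
Add 2 hours 43 minutes layover in Eucla → 07:48 UTC.
Add 3 hours 17 minutes leg 2 → 11:05 UTC.
Add 4 hours 55 minutes layover in Oakridge City → 16:00 UTC.
Add 12 hours 30 minutes leg 3 → 04:30 UTC (Apr 23).
Kathmandu is UTC+5:45, so local arrival = 04:30 + 5:45 = 10:15 on Apr 23.

10:15 on April 23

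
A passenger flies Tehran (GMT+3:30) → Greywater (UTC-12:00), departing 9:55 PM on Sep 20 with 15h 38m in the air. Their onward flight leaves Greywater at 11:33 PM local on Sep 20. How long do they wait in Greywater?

1 hour 30 minutes

Convert departure to UTC: 9:55 PM − 3:30 = 6:25 PM UTC on Sep 20.
Add 15 hours 38 minutes flight time → 10:03 AM UTC (Sep 21).
Greywater is UTC−12:00, so local arrival = 10:03 AM − 12:00 = 10:03 PM on Sep 20.
Layover = 11:33 PM − 10:03 PM = 1 hour 30 minutes.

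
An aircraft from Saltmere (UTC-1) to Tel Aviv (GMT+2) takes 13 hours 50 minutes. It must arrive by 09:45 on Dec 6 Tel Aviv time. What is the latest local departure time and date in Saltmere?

16:55 on Dec 5

Target arrival in UTC: 09:45 − 2:00 = 07:45 on Dec 6.
Subtract 13 hours and 50 minutes → departure 17:55 UTC on Dec 5.
Saltmere is UTC−1:00: 17:55 − 1:00 = 16:55 on Dec 5.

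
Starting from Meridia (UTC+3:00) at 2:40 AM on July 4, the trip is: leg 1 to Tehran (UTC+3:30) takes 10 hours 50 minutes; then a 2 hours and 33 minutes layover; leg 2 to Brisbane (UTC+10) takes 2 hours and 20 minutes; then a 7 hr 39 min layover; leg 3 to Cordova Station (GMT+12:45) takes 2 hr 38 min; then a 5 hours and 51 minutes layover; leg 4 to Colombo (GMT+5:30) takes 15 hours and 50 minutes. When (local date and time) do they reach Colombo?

Convert departure to UTC: 2:40 AM − 3:00 = 11:40 PM UTC on Jul 3.
Add 10 hours and 50 minutes leg 1 → 10:30 AM UTC (Jul 4).
Add 2 hours and 33 minutes layover in Tehran → 1:03 PM UTC.
Add 2 hours 20 minutes leg 2 → 3:23 PM UTC.
Add 7 hours and 39 minutes layover in Brisbane → 11:02 PM UTC.
Add 2 hours and 38 minutes leg 3 → 1:40 AM UTC (Jul 5).
Add 5 hours 51 minutes layover in Cordova Station → 7:31 AM UTC.
Add 15 hours and 50 minutes leg 4 → 11:21 PM UTC.
Colombo is UTC+5:30, so local arrival = 11:21 PM + 5:30 = 4:51 AM on Jul 6.

4:51 AM on Jul 6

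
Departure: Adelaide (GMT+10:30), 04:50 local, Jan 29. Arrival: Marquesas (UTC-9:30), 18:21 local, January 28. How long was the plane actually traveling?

Marquesas is 20:00 behind Adelaide.
Clock-face elapsed time (ignoring zones) is −10 hours 29 minutes.
Actual elapsed = −10 hours 29 minutes + 20:00 = 9 hours 31 minutes.

9 hours 31 minutes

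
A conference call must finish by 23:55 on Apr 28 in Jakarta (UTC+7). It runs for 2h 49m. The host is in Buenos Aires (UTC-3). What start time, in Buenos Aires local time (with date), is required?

Target end time in UTC: 23:55 − 7:00 = 16:55 on Apr 28.
Subtract 2 hours 49 minutes → start 14:06 UTC on Apr 28.
Buenos Aires is UTC−3:00: 14:06 − 3:00 = 11:06 on Apr 28.

11:06 on April 28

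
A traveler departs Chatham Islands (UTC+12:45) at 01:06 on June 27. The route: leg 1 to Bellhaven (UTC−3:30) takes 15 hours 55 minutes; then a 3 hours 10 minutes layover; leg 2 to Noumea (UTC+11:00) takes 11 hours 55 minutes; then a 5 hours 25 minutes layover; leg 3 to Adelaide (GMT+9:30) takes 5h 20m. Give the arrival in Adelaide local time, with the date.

15:36 on Jun 28

Convert departure to UTC: 01:06 − 12:45 = 12:21 UTC on Jun 26.
Add 15 hours 55 minutes leg 1 → 04:16 UTC (Jun 27).
Add 3 hours and 10 minutes layover in Bellhaven → 07:26 UTC.
Add 11 hours and 55 minutes leg 2 → 19:21 UTC.
Add 5 hours 25 minutes layover in Noumea → 00:46 UTC (Jun 28).
Add 5 hours and 20 minutes leg 3 → 06:06 UTC.
Adelaide is UTC+9:30, so local arrival = 06:06 + 9:30 = 15:36 on Jun 28.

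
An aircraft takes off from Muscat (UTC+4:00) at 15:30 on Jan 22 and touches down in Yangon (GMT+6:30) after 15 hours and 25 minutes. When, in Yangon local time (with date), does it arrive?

09:25 on January 23

Convert departure to UTC: 15:30 − 4:00 = 11:30 UTC on Jan 22.
Add 15 hours and 25 minutes travel time → 02:55 UTC (Jan 23).
Yangon is UTC+6:30, so local arrival = 02:55 + 6:30 = 09:25 on Jan 23.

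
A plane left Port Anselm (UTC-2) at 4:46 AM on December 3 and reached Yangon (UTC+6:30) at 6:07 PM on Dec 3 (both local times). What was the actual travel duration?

4 hours 51 minutes

Departure in UTC: 4:46 AM + 2:00 = 6:46 AM on Dec 3.
Arrival in UTC: 6:07 PM − 6:30 = 11:37 AM on Dec 3.
Elapsed = 11:37 AM − 6:46 AM = 4 hours 51 minutes.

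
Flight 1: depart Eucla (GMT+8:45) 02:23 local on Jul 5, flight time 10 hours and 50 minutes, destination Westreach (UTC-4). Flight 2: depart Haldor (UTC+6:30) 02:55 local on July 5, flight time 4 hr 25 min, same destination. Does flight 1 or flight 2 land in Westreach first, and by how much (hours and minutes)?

the second, by 3 hours 38 minutes

Flight 1 in UTC: 02:23 − 8:45 = 17:38 on Jul 4.
+10 hours and 50 minutes → arrive 04:28 UTC on Jul 5.
Flight 2 in UTC: 02:55 − 6:30 = 20:25 on Jul 4.
+4 hours and 25 minutes → arrive 00:50 UTC on Jul 5.
Flight 2 lands earlier by 3 hours 38 minutes.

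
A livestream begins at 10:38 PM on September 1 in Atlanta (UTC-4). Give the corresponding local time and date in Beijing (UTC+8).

10:38 AM on Sep 2

In UTC: 10:38 PM + 4:00 = 2:38 AM on Sep 2.
Beijing is UTC+8:00: 2:38 AM + 8:00 = 10:38 AM on Sep 2.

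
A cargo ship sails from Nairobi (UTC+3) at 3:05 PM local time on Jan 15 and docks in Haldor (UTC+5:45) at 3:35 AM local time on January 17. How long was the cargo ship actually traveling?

Departure in UTC: 3:05 PM − 3:00 = 12:05 PM on Jan 15.
Arrival in UTC: 3:35 AM − 5:45 = 9:50 PM on Jan 16.
Elapsed = 9:50 PM − 12:05 PM (+1 day) = 33 hours 45 minutes.

33 hours 45 minutes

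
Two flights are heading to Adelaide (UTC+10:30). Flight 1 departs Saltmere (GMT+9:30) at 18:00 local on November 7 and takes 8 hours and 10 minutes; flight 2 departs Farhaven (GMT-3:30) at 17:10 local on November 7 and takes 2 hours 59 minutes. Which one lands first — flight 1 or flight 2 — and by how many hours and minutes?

the first, by 6 hours 59 minutes

Flight 1 in UTC: 18:00 − 9:30 = 08:30 on Nov 7.
+8 hours and 10 minutes → arrive 16:40 UTC on Nov 7.
Flight 2 in UTC: 17:10 + 3:30 = 20:40 on Nov 7.
+2 hours 59 minutes → arrive 23:39 UTC on Nov 7.
Flight 1 lands earlier by 6 hours 59 minutes.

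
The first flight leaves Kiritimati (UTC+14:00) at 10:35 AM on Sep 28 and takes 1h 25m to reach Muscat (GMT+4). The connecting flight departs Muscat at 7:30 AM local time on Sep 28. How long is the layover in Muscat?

Convert departure to UTC: 10:35 AM − 14:00 = 8:35 PM UTC on Sep 27.
Add 1 hour 25 minutes flight time → 10:00 PM UTC.
Muscat is UTC+4:00, so local arrival = 10:00 PM + 4:00 = 2:00 AM on Sep 28.
Layover = 7:30 AM − 2:00 AM = 5 hours 30 minutes.

5 hours 30 minutes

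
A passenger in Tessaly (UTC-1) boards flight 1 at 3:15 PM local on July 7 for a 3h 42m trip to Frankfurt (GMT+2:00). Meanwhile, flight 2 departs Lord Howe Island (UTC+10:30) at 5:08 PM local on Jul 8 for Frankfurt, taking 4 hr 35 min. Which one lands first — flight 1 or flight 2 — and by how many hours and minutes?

Flight 1 in UTC: 3:15 PM + 1:00 = 4:15 PM on Jul 7.
+3 hours 42 minutes → arrive 7:57 PM UTC on Jul 7.
Flight 2 in UTC: 5:08 PM − 10:30 = 6:38 AM on Jul 8.
+4 hours 35 minutes → arrive 11:13 AM UTC on Jul 8.
Flight 1 lands earlier by 15 hours 16 minutes.

the first, by 15 hours 16 minutes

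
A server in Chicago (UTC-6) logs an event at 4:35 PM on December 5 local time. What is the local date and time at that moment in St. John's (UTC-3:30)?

In UTC: 4:35 PM + 6:00 = 10:35 PM on Dec 5.
St. John's is UTC−3:30: 10:35 PM − 3:30 = 7:05 PM on Dec 5.

7:05 PM on December 5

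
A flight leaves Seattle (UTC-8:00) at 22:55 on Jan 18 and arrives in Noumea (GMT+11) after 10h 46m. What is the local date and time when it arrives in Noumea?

Convert departure to UTC: 22:55 + 8:00 = 06:55 UTC on Jan 19.
Add 10 hours 46 minutes travel time → 17:41 UTC.
Noumea is UTC+11:00, so local arrival = 17:41 + 11:00 = 04:41 on Jan 20.

04:41 on January 20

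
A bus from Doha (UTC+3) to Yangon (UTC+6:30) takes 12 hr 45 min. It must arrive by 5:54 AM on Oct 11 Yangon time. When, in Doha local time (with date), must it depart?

1:39 PM on October 10

Target arrival in UTC: 5:54 AM − 6:30 = 11:24 PM on Oct 10.
Subtract 12 hours 45 minutes → departure 10:39 AM UTC on Oct 10.
Doha is UTC+3:00: 10:39 AM + 3:00 = 1:39 PM on Oct 10.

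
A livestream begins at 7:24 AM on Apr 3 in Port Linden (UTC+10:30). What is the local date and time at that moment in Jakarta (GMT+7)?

3:54 AM on April 3

Jakarta is 3:30 behind Port Linden.
Shift by the zone difference: 7:24 AM − 3:30 = 3:54 AM on Apr 3 in Jakarta.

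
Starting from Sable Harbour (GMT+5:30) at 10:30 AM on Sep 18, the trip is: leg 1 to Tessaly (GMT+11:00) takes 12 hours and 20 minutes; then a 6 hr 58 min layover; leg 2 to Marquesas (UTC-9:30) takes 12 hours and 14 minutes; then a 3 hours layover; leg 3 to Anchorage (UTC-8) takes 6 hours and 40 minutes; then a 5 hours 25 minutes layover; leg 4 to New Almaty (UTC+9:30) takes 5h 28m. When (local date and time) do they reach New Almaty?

6:35 PM on September 20

Convert departure to UTC: 10:30 AM − 5:30 = 5:00 AM UTC on Sep 18.
Add 12 hours 20 minutes leg 1 → 5:20 PM UTC.
Add 6 hours 58 minutes layover in Tessaly → 12:18 AM UTC (Sep 19).
Add 12 hours and 14 minutes leg 2 → 12:32 PM UTC.
Add 3 hours layover in Marquesas → 3:32 PM UTC.
Add 6 hours 40 minutes leg 3 → 10:12 PM UTC.
Add 5 hours 25 minutes layover in Anchorage → 3:37 AM UTC (Sep 20).
Add 5 hours 28 minutes leg 4 → 9:05 AM UTC.
New Almaty is UTC+9:30, so local arrival = 9:05 AM + 9:30 = 6:35 PM on Sep 20.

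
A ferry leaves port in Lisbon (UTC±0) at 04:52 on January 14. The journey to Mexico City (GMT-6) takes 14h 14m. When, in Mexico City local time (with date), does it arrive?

13:06 on January 14

Mexico City is 6:00 behind Lisbon.
After 14 hours 14 minutes it is 19:06 in Lisbon.
Shift by the zone difference: 19:06 − 6:00 = 13:06 on Jan 14 in Mexico City.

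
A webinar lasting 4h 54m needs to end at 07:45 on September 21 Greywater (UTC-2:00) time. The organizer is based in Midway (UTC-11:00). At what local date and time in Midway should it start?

Target end time in UTC: 07:45 + 2:00 = 09:45 on Sep 21.
Subtract 4 hours and 54 minutes → start 04:51 UTC on Sep 21.
Midway is UTC−11:00: 04:51 − 11:00 = 17:51 on Sep 20.

17:51 on September 20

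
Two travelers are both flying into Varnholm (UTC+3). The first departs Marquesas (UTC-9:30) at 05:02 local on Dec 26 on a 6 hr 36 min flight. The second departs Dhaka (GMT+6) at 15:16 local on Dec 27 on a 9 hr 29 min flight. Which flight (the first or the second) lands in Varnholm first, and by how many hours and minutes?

the first, by 21 hours 37 minutes

Flight 1 in UTC: 05:02 + 9:30 = 14:32 on Dec 26.
+6 hours and 36 minutes → arrive 21:08 UTC on Dec 26.
Flight 2 in UTC: 15:16 − 6:00 = 09:16 on Dec 27.
+9 hours 29 minutes → arrive 18:45 UTC on Dec 27.
Flight 1 lands earlier by 21 hours 37 minutes.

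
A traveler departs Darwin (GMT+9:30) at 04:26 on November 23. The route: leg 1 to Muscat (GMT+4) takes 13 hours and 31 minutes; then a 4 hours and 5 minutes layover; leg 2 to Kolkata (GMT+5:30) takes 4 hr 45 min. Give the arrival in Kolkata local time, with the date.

22:47 on November 23

Convert departure to UTC: 04:26 − 9:30 = 18:56 UTC on Nov 22.
Add 13 hours 31 minutes leg 1 → 08:27 UTC (Nov 23).
Add 4 hours 5 minutes layover in Muscat → 12:32 UTC.
Add 4 hours and 45 minutes leg 2 → 17:17 UTC.
Kolkata is UTC+5:30, so local arrival = 17:17 + 5:30 = 22:47 on Nov 23.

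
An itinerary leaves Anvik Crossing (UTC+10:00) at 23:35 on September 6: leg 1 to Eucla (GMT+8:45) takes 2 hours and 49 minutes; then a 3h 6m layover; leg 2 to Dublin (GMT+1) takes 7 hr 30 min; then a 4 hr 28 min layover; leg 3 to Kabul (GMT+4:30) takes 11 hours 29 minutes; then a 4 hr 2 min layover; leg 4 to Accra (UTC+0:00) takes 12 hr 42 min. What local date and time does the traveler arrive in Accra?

11:41 on September 8

Convert departure to UTC: 23:35 − 10:00 = 13:35 UTC on Sep 6.
Add 2 hours 49 minutes leg 1 → 16:24 UTC.
Add 3 hours 6 minutes layover in Eucla → 19:30 UTC.
Add 7 hours 30 minutes leg 2 → 03:00 UTC (Sep 7).
Add 4 hours and 28 minutes layover in Dublin → 07:28 UTC.
Add 11 hours 29 minutes leg 3 → 18:57 UTC.
Add 4 hours 2 minutes layover in Kabul → 22:59 UTC.
Add 12 hours and 42 minutes leg 4 → 11:41 UTC (Sep 8).
Accra is UTC+0, so local arrival is the same: 11:41 on Sep 8.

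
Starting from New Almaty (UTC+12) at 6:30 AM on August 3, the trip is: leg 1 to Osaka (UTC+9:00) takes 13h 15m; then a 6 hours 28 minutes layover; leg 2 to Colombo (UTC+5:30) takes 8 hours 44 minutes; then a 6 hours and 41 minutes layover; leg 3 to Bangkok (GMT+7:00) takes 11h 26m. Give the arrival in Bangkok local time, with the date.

12:04 AM on August 5

Convert departure to UTC: 6:30 AM − 12:00 = 6:30 PM UTC on Aug 2.
Add 13 hours and 15 minutes leg 1 → 7:45 AM UTC (Aug 3).
Add 6 hours and 28 minutes layover in Osaka → 2:13 PM UTC.
Add 8 hours and 44 minutes leg 2 → 10:57 PM UTC.
Add 6 hours 41 minutes layover in Colombo → 5:38 AM UTC (Aug 4).
Add 11 hours 26 minutes leg 3 → 5:04 PM UTC.
Bangkok is UTC+7:00, so local arrival = 5:04 PM + 7:00 = 12:04 AM on Aug 5.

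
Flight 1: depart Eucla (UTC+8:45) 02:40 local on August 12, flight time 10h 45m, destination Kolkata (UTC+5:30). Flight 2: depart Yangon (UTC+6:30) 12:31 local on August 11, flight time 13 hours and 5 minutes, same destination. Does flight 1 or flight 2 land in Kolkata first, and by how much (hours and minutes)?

the second, by 9 hours 34 minutes

Flight 1 in UTC: 02:40 − 8:45 = 17:55 on Aug 11.
+10 hours 45 minutes → arrive 04:40 UTC on Aug 12.
Flight 2 in UTC: 12:31 − 6:30 = 06:01 on Aug 11.
+13 hours and 5 minutes → arrive 19:06 UTC on Aug 11.
Flight 2 lands earlier by 9 hours 34 minutes.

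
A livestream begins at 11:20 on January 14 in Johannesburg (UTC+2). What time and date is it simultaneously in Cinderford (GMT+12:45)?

In UTC: 11:20 − 2:00 = 09:20 on Jan 14.
Cinderford is UTC+12:45: 09:20 + 12:45 = 22:05 on Jan 14.

22:05 on January 14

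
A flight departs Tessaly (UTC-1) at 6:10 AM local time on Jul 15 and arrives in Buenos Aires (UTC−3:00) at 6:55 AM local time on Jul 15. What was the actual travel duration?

Departure in UTC: 6:10 AM + 1:00 = 7:10 AM on Jul 15.
Arrival in UTC: 6:55 AM + 3:00 = 9:55 AM on Jul 15.
Elapsed = 9:55 AM − 7:10 AM = 2 hours 45 minutes.

2 hours 45 minutes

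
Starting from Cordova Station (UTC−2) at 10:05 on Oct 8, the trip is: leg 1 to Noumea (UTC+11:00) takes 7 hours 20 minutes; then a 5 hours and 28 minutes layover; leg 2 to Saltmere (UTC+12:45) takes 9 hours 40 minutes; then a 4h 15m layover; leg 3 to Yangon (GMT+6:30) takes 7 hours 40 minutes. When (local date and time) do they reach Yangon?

Convert departure to UTC: 10:05 + 2:00 = 12:05 UTC on Oct 8.
Add 7 hours and 20 minutes leg 1 → 19:25 UTC.
Add 5 hours 28 minutes layover in Noumea → 00:53 UTC (Oct 9).
Add 9 hours and 40 minutes leg 2 → 10:33 UTC.
Add 4 hours 15 minutes layover in Saltmere → 14:48 UTC.
Add 7 hours and 40 minutes leg 3 → 22:28 UTC.
Yangon is UTC+6:30, so local arrival = 22:28 + 6:30 = 04:58 on Oct 10.

04:58 on October 10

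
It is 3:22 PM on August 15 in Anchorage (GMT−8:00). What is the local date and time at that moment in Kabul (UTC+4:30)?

In UTC: 3:22 PM + 8:00 = 11:22 PM on Aug 15.
Kabul is UTC+4:30: 11:22 PM + 4:30 = 3:52 AM on Aug 16.

3:52 AM on August 16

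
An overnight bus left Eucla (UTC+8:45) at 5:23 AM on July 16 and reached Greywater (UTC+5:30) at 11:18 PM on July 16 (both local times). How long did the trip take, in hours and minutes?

21 hours 10 minutes

Departure in UTC: 5:23 AM − 8:45 = 8:38 PM on Jul 15.
Arrival in UTC: 11:18 PM − 5:30 = 5:48 PM on Jul 16.
Elapsed = 5:48 PM − 8:38 PM (+1 day) = 21 hours 10 minutes.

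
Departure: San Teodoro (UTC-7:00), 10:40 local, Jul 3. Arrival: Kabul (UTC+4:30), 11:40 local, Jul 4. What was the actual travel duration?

Departure in UTC: 10:40 + 7:00 = 17:40 on Jul 3.
Arrival in UTC: 11:40 − 4:30 = 07:10 on Jul 4.
Elapsed = 07:10 − 17:40 (+1 day) = 13 hours 30 minutes.

13 hours 30 minutes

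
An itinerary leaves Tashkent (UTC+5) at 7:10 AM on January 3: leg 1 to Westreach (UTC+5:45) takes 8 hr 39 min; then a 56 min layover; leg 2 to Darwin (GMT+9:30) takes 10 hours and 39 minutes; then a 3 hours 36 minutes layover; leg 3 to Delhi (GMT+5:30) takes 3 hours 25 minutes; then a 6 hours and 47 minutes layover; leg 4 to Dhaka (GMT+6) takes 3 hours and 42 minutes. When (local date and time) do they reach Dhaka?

Convert departure to UTC: 7:10 AM − 5:00 = 2:10 AM UTC on Jan 3.
Add 8 hours and 39 minutes leg 1 → 10:49 AM UTC.
Add 56 minutes layover in Westreach → 11:45 AM UTC.
Add 10 hours and 39 minutes leg 2 → 10:24 PM UTC.
Add 3 hours and 36 minutes layover in Darwin → 2:00 AM UTC (Jan 4).
Add 3 hours 25 minutes leg 3 → 5:25 AM UTC.
Add 6 hours 47 minutes layover in Delhi → 12:12 PM UTC.
Add 3 hours and 42 minutes leg 4 → 3:54 PM UTC.
Dhaka is UTC+6:00, so local arrival = 3:54 PM + 6:00 = 9:54 PM on Jan 4.

9:54 PM on January 4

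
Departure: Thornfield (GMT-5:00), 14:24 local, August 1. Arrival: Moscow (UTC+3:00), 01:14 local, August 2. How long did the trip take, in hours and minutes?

Departure in UTC: 14:24 + 5:00 = 19:24 on Aug 1.
Arrival in UTC: 01:14 − 3:00 = 22:14 on Aug 1.
Elapsed = 22:14 − 19:24 = 2 hours 50 minutes.

2 hours 50 minutes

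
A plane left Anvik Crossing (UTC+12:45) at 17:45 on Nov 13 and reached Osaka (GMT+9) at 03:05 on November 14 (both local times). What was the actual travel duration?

13 hours 5 minutes

Departure in UTC: 17:45 − 12:45 = 05:00 on Nov 13.
Arrival in UTC: 03:05 − 9:00 = 18:05 on Nov 13.
Elapsed = 18:05 − 05:00 = 13 hours 5 minutes.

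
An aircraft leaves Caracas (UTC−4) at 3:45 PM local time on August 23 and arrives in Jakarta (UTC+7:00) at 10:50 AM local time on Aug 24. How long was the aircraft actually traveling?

8 hours 5 minutes

Departure in UTC: 3:45 PM + 4:00 = 7:45 PM on Aug 23.
Arrival in UTC: 10:50 AM − 7:00 = 3:50 AM on Aug 24.
Elapsed = 3:50 AM − 7:45 PM (+1 day) = 8 hours 5 minutes.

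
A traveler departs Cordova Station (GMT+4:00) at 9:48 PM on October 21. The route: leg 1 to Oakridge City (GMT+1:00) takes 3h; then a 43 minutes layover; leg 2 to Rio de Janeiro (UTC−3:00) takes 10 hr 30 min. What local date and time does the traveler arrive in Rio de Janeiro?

Convert departure to UTC: 9:48 PM − 4:00 = 5:48 PM UTC on Oct 21.
Add 3 hours leg 1 → 8:48 PM UTC.
Add 43 minutes layover in Oakridge City → 9:31 PM UTC.
Add 10 hours and 30 minutes leg 2 → 8:01 AM UTC (Oct 22).
Rio de Janeiro is UTC−3:00, so local arrival = 8:01 AM − 3:00 = 5:01 AM on Oct 22.

5:01 AM on October 22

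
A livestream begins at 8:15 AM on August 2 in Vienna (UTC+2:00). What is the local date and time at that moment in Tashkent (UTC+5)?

11:15 AM on August 2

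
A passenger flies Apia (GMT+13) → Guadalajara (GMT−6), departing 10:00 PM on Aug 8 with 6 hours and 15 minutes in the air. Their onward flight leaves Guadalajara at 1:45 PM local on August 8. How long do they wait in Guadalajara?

Convert departure to UTC: 10:00 PM − 13:00 = 9:00 AM UTC on Aug 8.
Add 6 hours and 15 minutes flight time → 3:15 PM UTC.
Guadalajara is UTC−6:00, so local arrival = 3:15 PM − 6:00 = 9:15 AM on Aug 8.
Layover = 1:45 PM − 9:15 AM = 4 hours 30 minutes.

4 hours 30 minutes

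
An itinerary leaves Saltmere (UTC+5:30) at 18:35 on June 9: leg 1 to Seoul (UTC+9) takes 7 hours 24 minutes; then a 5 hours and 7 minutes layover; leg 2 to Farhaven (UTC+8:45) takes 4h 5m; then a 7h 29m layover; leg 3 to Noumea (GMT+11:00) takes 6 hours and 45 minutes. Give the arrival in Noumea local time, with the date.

Convert departure to UTC: 18:35 − 5:30 = 13:05 UTC on Jun 9.
Add 7 hours 24 minutes leg 1 → 20:29 UTC.
Add 5 hours and 7 minutes layover in Seoul → 01:36 UTC (Jun 10).
Add 4 hours and 5 minutes leg 2 → 05:41 UTC.
Add 7 hours and 29 minutes layover in Farhaven → 13:10 UTC.
Add 6 hours 45 minutes leg 3 → 19:55 UTC.
Noumea is UTC+11:00, so local arrival = 19:55 + 11:00 = 06:55 on Jun 11.

06:55 on June 11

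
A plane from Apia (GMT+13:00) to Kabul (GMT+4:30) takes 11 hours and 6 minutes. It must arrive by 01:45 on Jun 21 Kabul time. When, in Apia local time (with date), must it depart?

Target arrival in UTC: 01:45 − 4:30 = 21:15 on Jun 20.
Subtract 11 hours and 6 minutes → departure 10:09 UTC on Jun 20.
Apia is UTC+13:00: 10:09 + 13:00 = 23:09 on Jun 20.

23:09 on June 20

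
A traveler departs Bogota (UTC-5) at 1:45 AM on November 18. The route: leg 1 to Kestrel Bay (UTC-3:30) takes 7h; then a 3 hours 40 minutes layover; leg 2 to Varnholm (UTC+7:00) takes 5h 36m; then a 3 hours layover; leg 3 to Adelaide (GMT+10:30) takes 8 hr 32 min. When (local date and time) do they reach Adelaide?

Convert departure to UTC: 1:45 AM + 5:00 = 6:45 AM UTC on Nov 18.
Add 7 hours leg 1 → 1:45 PM UTC.
Add 3 hours and 40 minutes layover in Kestrel Bay → 5:25 PM UTC.
Add 5 hours and 36 minutes leg 2 → 11:01 PM UTC.
Add 3 hours layover in Varnholm → 2:01 AM UTC (Nov 19).
Add 8 hours and 32 minutes leg 3 → 10:33 AM UTC.
Adelaide is UTC+10:30, so local arrival = 10:33 AM + 10:30 = 9:03 PM on Nov 19.

9:03 PM on Nov 19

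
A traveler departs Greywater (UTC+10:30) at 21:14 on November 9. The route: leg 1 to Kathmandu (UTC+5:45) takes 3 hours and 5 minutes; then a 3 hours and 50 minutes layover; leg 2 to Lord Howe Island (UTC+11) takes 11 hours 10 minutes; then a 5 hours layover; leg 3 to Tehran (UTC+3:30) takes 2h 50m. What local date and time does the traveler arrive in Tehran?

16:09 on Nov 10

Convert departure to UTC: 21:14 − 10:30 = 10:44 UTC on Nov 9.
Add 3 hours 5 minutes leg 1 → 13:49 UTC.
Add 3 hours and 50 minutes layover in Kathmandu → 17:39 UTC.
Add 11 hours 10 minutes leg 2 → 04:49 UTC (Nov 10).
Add 5 hours layover in Lord Howe Island → 09:49 UTC.
Add 2 hours and 50 minutes leg 3 → 12:39 UTC.
Tehran is UTC+3:30, so local arrival = 12:39 + 3:30 = 16:09 on Nov 10.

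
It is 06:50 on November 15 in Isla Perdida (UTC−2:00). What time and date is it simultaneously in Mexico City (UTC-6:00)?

02:50 on Nov 15

Mexico City is 4:00 behind Isla Perdida.
Shift by the zone difference: 06:50 − 4:00 = 02:50 on Nov 15 in Mexico City.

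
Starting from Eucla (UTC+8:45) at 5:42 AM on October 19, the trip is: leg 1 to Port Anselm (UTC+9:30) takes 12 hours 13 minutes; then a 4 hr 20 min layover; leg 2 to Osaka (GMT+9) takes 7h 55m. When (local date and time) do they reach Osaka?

6:25 AM on Oct 20

Convert departure to UTC: 5:42 AM − 8:45 = 8:57 PM UTC on Oct 18.
Add 12 hours 13 minutes leg 1 → 9:10 AM UTC (Oct 19).
Add 4 hours and 20 minutes layover in Port Anselm → 1:30 PM UTC.
Add 7 hours 55 minutes leg 2 → 9:25 PM UTC.
Osaka is UTC+9:00, so local arrival = 9:25 PM + 9:00 = 6:25 AM on Oct 20.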